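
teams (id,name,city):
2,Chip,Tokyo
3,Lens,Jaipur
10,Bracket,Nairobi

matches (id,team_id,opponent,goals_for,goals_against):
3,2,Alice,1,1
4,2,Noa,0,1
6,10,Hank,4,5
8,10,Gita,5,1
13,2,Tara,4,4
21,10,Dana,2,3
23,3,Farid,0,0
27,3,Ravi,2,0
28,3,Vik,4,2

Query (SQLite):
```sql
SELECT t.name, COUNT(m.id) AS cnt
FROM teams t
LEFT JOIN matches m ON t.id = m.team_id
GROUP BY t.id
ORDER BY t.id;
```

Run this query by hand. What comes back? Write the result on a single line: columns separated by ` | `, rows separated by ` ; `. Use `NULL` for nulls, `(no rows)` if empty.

Chip | 3 ; Lens | 3 ; Bracket | 3

LEFT JOIN keeps every teams row; unmatched ones get NULL for matches columns.
Group by teams.id and compute COUNT(m.id). COUNT(col) of an all-NULL group is 0.
  2: ids {3, 4, 13} → COUNT(m.id)=3
  3: ids {23, 27, 28} → COUNT(m.id)=3
  10: ids {6, 8, 21} → COUNT(m.id)=3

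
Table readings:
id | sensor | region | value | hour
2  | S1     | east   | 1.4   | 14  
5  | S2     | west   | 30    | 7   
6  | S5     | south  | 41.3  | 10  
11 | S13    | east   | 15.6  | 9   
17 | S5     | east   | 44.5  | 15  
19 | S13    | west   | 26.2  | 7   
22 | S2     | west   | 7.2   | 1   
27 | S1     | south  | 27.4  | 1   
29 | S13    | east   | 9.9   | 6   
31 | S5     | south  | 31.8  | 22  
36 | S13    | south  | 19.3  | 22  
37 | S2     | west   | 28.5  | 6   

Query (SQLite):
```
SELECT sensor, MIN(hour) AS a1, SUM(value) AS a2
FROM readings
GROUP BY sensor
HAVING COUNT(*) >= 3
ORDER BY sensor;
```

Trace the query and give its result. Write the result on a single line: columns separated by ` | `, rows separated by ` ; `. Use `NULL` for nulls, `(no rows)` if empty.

S13 | 6 | 71 ; S2 | 1 | 65.7 ; S5 | 10 | 117.6

Group readings by sensor.
Per group compute: MIN(hour), SUM(value).
HAVING: drop groups with fewer than 3 rows.
  S1: ids {2, 27} → MIN(hour)=1, SUM(value)=28.8
  S13: ids {11, 19, 29, 36} → MIN(hour)=6, SUM(value)=71
  S2: ids {5, 22, 37} → MIN(hour)=1, SUM(value)=65.7
  S5: ids {6, 17, 31} → MIN(hour)=10, SUM(value)=117.6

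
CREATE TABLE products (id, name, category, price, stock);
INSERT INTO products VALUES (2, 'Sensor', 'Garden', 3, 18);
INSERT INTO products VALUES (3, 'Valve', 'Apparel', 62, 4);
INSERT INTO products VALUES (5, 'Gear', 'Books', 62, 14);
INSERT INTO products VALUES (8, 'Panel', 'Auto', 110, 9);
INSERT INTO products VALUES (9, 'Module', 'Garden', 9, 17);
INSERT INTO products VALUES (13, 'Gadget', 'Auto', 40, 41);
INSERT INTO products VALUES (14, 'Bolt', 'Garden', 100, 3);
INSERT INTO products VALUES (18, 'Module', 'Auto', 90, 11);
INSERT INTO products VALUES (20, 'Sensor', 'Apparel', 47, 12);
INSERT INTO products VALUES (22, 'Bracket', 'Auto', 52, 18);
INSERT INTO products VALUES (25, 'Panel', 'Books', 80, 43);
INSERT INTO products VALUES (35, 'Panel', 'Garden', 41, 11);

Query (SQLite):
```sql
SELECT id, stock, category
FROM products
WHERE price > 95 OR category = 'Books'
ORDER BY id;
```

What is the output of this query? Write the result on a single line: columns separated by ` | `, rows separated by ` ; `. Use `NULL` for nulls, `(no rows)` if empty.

5 | 14 | Books ; 8 | 9 | Auto ; 14 | 3 | Garden ; 25 | 43 | Books

price > 95: ids {8, 14}
category = 'Books': ids {5, 25}
Combine with OR.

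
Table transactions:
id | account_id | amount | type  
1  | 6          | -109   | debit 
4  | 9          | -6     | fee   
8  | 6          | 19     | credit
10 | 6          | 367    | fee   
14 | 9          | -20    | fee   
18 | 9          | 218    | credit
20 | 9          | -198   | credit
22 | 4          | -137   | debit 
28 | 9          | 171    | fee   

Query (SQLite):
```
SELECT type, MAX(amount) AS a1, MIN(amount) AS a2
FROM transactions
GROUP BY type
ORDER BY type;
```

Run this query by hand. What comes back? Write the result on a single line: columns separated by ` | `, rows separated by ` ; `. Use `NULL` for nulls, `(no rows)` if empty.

Group transactions by type.
Per group compute: MAX(amount), MIN(amount).
  credit: ids {8, 18, 20} → MAX(amount)=218, MIN(amount)=-198
  debit: ids {1, 22} → MAX(amount)=-109, MIN(amount)=-137
  fee: ids {4, 10, 14, 28} → MAX(amount)=367, MIN(amount)=-20

credit | 218 | -198 ; debit | -109 | -137 ; fee | 367 | -20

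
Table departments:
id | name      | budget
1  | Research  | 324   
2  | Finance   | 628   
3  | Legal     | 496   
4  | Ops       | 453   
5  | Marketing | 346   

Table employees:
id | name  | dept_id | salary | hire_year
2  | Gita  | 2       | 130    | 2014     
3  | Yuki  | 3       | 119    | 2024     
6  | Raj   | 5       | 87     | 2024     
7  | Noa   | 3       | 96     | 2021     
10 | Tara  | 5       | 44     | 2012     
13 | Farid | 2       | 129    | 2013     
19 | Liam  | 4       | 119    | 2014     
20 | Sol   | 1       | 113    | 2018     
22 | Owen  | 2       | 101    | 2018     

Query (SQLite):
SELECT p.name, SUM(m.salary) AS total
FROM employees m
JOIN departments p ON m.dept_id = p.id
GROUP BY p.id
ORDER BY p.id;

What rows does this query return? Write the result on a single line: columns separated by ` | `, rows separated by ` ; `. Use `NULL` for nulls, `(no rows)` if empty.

Research | 113 ; Finance | 360 ; Legal | 215 ; Ops | 119 ; Marketing | 131

Join each employees row to its departments via dept_id.
Group joined rows by departments.id; compute SUM(m.salary) per group.
  1: ids {20} → SUM(m.salary)=113
  2: ids {2, 13, 22} → SUM(m.salary)=360
  3: ids {3, 7} → SUM(m.salary)=215
  4: ids {19} → SUM(m.salary)=119
  5: ids {6, 10} → SUM(m.salary)=131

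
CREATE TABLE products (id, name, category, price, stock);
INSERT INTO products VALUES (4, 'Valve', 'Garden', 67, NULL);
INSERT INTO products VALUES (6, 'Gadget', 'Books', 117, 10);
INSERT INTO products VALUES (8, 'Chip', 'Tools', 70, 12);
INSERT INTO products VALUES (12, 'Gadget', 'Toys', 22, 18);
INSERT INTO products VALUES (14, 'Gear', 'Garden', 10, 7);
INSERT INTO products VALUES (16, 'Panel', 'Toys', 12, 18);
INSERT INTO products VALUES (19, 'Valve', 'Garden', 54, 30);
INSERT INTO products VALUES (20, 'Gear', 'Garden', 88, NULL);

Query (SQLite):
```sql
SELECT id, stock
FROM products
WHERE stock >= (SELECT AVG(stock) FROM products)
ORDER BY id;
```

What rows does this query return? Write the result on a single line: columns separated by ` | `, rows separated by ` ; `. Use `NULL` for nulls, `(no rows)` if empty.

12 | 18 ; 16 | 18 ; 19 | 30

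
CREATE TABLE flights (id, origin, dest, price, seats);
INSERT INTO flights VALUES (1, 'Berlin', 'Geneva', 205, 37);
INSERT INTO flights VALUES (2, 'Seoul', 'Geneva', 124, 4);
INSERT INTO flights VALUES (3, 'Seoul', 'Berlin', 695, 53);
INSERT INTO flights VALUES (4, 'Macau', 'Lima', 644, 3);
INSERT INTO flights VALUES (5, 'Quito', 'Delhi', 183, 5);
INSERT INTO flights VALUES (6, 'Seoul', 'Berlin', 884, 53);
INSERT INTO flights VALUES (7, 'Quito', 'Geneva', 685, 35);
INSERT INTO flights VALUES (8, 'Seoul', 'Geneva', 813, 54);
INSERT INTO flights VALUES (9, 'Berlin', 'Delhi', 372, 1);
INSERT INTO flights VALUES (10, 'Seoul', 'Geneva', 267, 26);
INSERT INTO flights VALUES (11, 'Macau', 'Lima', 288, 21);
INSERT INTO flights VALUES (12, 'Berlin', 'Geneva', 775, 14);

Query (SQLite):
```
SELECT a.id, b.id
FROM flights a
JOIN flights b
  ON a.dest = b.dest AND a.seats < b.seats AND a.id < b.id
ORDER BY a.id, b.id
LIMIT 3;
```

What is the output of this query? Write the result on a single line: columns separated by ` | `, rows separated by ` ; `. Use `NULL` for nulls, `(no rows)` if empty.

1 | 8 ; 2 | 7 ; 2 | 8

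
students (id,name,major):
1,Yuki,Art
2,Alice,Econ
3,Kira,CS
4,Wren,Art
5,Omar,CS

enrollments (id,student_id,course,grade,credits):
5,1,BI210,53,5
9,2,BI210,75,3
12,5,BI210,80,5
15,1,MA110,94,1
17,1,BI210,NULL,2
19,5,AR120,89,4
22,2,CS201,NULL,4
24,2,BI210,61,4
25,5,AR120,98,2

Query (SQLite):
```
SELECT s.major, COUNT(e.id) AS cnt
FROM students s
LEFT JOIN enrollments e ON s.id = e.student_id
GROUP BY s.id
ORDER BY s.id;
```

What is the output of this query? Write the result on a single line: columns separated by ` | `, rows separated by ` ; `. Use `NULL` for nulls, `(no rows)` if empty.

LEFT JOIN keeps every students row; unmatched ones get NULL for enrollments columns.
Group by students.id and compute COUNT(e.id). COUNT(col) of an all-NULL group is 0.
  1: ids {5, 15, 17} → COUNT(e.id)=3
  2: ids {9, 22, 24} → COUNT(e.id)=3
  3: ids {—} → COUNT(e.id)=0
  4: ids {—} → COUNT(e.id)=0
  5: ids {12, 19, 25} → COUNT(e.id)=3

Art | 3 ; Econ | 3 ; CS | 0 ; Art | 0 ; CS | 3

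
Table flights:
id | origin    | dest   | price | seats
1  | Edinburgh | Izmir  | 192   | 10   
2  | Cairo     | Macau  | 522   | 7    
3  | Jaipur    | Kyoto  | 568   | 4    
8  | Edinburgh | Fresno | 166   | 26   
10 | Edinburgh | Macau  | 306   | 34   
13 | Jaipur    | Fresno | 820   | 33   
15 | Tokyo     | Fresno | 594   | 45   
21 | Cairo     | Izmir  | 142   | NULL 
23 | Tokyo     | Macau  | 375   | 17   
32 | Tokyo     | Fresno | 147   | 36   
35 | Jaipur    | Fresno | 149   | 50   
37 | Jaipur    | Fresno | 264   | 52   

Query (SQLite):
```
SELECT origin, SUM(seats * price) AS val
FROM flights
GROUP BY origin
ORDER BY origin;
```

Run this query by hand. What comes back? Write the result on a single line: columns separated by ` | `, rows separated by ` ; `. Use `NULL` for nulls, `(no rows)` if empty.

Cairo | 3654 ; Edinburgh | 16640 ; Jaipur | 50510 ; Tokyo | 38397

For each row compute seats * price.
Group by origin; take SUM of the expression per group.
  Cairo: ids {2, 21} → SUM(seats * price)=3654
  Edinburgh: ids {1, 8, 10} → SUM(seats * price)=16640
  Jaipur: ids {3, 13, 35, 37} → SUM(seats * price)=50510
  Tokyo: ids {15, 23, 32} → SUM(seats * price)=38397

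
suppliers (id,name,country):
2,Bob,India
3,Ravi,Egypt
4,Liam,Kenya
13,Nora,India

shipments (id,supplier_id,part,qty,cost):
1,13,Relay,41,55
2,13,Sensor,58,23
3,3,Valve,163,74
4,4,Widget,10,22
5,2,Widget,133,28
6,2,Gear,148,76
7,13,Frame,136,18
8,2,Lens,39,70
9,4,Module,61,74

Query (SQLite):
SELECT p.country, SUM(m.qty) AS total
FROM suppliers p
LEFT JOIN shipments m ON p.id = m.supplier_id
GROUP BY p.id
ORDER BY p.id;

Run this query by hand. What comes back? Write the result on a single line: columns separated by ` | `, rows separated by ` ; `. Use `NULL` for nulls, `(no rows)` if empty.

LEFT JOIN keeps every suppliers row; unmatched ones get NULL for shipments columns.
Group by suppliers.id and compute SUM(m.qty). SUM over an all-NULL group is NULL.
  2: ids {5, 6, 8} → SUM(m.qty)=320
  3: ids {3} → SUM(m.qty)=163
  4: ids {4, 9} → SUM(m.qty)=71
  13: ids {1, 2, 7} → SUM(m.qty)=235

India | 320 ; Egypt | 163 ; Kenya | 71 ; India | 235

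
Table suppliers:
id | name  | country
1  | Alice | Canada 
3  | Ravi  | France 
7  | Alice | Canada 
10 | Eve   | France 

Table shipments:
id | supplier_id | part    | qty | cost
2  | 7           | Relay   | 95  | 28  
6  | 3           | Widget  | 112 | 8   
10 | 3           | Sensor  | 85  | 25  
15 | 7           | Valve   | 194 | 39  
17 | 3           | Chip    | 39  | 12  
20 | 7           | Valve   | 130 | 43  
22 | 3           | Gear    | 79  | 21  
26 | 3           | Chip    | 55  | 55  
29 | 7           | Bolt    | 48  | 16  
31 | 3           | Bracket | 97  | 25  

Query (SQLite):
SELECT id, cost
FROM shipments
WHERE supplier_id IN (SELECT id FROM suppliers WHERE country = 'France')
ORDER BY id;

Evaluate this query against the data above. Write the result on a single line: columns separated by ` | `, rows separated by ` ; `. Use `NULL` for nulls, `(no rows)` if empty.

6 | 8 ; 10 | 25 ; 17 | 12 ; 22 | 21 ; 26 | 55 ; 31 | 25

Inner query: suppliers.id where country = 'France'.
Outer: keep shipments rows whose supplier_id is in that set.
Inner query → {3, 10}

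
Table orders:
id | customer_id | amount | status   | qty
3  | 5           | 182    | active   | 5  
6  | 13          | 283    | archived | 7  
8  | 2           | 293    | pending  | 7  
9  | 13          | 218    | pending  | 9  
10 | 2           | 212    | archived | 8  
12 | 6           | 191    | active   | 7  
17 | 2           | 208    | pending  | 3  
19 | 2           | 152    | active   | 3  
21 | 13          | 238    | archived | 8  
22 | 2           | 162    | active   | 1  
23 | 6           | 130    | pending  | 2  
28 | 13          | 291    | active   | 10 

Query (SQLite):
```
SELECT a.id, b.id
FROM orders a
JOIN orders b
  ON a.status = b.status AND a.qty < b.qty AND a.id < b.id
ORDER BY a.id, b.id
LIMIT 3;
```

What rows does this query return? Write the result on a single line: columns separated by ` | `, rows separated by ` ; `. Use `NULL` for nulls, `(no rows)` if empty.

Pairs (a,b) with same status, a.qty < b.qty, a.id < b.id.
status groups: active:{3,12,19,22,28} archived:{6,10,21} pending:{8,9,17,23}
Ordered by (a.id, b.id); first 3.

3 | 12 ; 3 | 28 ; 6 | 10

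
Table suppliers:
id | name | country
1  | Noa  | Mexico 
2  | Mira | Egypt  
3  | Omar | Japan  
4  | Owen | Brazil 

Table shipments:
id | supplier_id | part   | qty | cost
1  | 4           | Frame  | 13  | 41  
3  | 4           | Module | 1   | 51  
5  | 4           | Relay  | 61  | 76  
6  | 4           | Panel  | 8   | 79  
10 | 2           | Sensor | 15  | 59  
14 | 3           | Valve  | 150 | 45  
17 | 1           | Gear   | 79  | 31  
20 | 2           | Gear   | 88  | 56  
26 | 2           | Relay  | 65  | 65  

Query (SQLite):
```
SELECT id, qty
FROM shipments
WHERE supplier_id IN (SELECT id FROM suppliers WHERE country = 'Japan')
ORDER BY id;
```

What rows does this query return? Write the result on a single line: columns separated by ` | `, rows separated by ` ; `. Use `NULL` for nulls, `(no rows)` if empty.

Inner query: suppliers.id where country = 'Japan'.
Outer: keep shipments rows whose supplier_id is in that set.
Inner query → {3}

14 | 150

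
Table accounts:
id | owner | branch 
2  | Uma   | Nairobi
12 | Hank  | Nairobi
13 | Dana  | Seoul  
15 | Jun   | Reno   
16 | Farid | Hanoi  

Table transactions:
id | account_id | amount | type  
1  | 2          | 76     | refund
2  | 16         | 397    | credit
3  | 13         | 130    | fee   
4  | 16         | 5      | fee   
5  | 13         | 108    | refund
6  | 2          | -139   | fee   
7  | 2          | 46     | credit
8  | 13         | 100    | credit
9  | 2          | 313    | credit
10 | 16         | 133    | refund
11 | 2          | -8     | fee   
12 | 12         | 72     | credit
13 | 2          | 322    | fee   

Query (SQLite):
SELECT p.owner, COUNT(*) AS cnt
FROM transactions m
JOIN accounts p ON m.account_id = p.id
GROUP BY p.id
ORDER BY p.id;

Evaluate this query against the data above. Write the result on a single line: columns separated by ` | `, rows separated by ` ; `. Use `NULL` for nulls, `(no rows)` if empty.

Uma | 6 ; Hank | 1 ; Dana | 3 ; Farid | 3

Join each transactions row to its accounts via account_id.
Group joined rows by accounts.id; compute COUNT(*) per group.
  2: ids {1, 6, 7, 9, 11, 13} → COUNT(*)=6
  12: ids {12} → COUNT(*)=1
  13: ids {3, 5, 8} → COUNT(*)=3
  16: ids {2, 4, 10} → COUNT(*)=3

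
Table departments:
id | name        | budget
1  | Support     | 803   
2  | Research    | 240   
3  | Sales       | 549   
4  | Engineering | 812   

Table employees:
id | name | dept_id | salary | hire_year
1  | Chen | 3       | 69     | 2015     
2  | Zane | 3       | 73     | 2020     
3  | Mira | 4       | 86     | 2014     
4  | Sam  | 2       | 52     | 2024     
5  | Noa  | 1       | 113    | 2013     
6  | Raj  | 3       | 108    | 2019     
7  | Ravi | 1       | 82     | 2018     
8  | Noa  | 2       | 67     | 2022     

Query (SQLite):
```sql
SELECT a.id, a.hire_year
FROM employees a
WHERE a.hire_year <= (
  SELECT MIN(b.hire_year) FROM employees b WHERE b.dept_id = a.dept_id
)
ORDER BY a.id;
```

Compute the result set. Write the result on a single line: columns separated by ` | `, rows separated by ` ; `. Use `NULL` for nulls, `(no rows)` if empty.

1 | 2015 ; 3 | 2014 ; 5 | 2013 ; 8 | 2022

For each employees row a, compute MIN(hire_year) over rows sharing a.dept_id.
Keep row a if a.hire_year <= that per-group MIN.
  dept_id=1: MIN(hire_year) = 2013
  dept_id=2: MIN(hire_year) = 2022
  dept_id=3: MIN(hire_year) = 2015
  dept_id=4: MIN(hire_year) = 2014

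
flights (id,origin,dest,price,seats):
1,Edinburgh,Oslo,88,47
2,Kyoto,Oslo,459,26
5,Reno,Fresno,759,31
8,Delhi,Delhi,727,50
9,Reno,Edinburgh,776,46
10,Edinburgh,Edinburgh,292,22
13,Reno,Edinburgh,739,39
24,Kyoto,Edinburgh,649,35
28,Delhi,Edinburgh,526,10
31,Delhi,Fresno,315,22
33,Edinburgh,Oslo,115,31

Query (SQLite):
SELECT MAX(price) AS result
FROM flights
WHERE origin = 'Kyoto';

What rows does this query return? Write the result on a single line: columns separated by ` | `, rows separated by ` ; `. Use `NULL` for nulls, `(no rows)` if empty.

649

Rows where origin='Kyoto' → price values: [459, 649].
MAX of non-NULL values = 649.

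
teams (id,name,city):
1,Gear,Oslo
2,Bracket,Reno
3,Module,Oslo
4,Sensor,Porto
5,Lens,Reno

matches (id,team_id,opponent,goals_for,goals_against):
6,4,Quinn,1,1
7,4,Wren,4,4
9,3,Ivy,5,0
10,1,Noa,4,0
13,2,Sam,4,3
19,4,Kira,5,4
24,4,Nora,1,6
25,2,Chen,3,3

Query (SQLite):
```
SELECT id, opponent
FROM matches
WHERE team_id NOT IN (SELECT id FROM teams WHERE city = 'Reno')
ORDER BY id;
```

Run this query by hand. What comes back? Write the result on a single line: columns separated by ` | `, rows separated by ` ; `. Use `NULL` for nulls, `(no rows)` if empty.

Inner query: teams.id where city = 'Reno'.
Outer: keep matches rows whose team_id is not in that set.
Inner query → {2, 5}

6 | Quinn ; 7 | Wren ; 9 | Ivy ; 10 | Noa ; 19 | Kira ; 24 | Nora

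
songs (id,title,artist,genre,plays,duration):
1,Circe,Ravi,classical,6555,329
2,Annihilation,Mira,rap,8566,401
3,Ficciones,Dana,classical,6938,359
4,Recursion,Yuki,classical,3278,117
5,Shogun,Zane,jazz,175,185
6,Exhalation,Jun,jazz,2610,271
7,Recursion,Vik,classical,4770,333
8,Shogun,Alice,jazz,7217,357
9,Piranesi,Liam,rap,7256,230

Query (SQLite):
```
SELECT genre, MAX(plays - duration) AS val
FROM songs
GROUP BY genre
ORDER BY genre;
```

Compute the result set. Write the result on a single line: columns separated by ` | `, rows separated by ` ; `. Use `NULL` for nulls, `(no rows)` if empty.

classical | 6579 ; jazz | 6860 ; rap | 8165

For each row compute plays - duration.
Group by genre; take MAX of the expression per group.
  classical: ids {1, 3, 4, 7} → MAX(plays - duration)=6579
  jazz: ids {5, 6, 8} → MAX(plays - duration)=6860
  rap: ids {2, 9} → MAX(plays - duration)=8165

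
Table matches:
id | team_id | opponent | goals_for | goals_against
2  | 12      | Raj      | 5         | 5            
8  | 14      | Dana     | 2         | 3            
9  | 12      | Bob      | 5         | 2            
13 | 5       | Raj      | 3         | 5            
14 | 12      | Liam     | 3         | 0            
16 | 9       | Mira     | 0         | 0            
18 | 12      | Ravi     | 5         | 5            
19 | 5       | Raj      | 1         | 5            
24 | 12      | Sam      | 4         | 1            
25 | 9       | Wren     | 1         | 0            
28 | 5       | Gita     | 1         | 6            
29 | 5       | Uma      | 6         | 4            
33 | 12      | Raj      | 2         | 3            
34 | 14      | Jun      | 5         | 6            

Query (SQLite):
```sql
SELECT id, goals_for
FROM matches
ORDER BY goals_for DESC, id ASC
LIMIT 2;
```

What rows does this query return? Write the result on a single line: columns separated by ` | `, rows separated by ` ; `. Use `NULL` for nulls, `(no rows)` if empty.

Sort by goals_for desc, tiebreak id asc: (6, id=29), (5, id=2), (5, id=9), (5, id=18), (5, id=34) …. Take first 2.

29 | 6 ; 2 | 5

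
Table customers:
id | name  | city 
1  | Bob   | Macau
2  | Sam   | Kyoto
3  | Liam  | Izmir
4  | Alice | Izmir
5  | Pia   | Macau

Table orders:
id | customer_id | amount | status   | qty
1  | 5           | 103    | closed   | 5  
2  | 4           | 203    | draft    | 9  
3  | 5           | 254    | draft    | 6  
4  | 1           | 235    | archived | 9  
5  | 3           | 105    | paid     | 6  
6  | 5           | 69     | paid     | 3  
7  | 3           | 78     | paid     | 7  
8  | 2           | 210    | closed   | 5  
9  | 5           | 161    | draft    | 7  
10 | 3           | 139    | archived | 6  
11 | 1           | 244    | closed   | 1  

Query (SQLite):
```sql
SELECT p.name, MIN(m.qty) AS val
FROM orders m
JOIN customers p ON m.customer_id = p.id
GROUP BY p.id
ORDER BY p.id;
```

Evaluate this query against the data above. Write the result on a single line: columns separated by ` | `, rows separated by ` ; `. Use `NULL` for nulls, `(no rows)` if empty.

Join each orders row to its customers via customer_id.
Group joined rows by customers.id; compute MIN(m.qty) per group.
  1: ids {4, 11} → MIN(m.qty)=1
  2: ids {8} → MIN(m.qty)=5
  3: ids {5, 7, 10} → MIN(m.qty)=6
  4: ids {2} → MIN(m.qty)=9
  5: ids {1, 3, 6, 9} → MIN(m.qty)=3

Bob | 1 ; Sam | 5 ; Liam | 6 ; Alice | 9 ; Pia | 3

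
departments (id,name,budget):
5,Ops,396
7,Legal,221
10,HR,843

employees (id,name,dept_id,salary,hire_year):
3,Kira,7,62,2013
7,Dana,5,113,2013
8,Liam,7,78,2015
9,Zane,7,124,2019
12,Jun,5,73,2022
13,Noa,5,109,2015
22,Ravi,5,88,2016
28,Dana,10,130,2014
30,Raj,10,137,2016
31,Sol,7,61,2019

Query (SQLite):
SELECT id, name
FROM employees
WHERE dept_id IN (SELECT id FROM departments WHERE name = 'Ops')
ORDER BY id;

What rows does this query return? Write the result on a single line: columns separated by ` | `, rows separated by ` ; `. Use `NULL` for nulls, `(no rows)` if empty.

7 | Dana ; 12 | Jun ; 13 | Noa ; 22 | Ravi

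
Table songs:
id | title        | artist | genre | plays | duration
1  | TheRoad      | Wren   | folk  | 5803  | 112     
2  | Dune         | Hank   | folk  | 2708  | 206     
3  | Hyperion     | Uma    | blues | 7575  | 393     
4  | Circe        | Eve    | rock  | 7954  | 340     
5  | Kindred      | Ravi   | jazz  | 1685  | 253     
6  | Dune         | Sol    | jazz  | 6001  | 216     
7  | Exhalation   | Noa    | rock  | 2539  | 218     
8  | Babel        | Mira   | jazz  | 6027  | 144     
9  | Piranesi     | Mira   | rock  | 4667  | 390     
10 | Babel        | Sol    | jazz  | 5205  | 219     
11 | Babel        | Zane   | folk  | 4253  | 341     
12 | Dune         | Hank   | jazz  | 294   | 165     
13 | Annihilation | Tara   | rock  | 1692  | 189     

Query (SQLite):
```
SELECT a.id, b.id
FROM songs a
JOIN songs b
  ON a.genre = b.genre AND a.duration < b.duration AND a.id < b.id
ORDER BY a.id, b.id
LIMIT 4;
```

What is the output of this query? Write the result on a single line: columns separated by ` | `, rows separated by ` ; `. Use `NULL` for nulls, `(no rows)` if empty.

Pairs (a,b) with same genre, a.duration < b.duration, a.id < b.id.
genre groups: blues:{3} folk:{1,2,11} jazz:{5,6,8,10,12} rock:{4,7,9,13}
Ordered by (a.id, b.id); first 4.

1 | 2 ; 1 | 11 ; 2 | 11 ; 4 | 9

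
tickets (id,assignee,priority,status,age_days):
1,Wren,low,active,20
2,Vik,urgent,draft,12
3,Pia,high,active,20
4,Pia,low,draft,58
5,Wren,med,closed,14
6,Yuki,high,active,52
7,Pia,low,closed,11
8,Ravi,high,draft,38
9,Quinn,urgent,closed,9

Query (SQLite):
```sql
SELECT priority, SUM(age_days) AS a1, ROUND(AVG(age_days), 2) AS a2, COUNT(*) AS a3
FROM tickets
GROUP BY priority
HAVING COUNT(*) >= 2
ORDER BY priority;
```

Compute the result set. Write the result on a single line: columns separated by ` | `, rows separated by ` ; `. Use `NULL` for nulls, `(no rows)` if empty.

Group tickets by priority.
Per group compute: SUM(age_days), ROUND(AVG(age_days), 2), COUNT(*).
HAVING: drop groups with fewer than 2 rows.
  high: ids {3, 6, 8} → SUM(age_days)=110, ROUND(AVG(age_days), 2)=36.67, COUNT(*)=3
  low: ids {1, 4, 7} → SUM(age_days)=89, ROUND(AVG(age_days), 2)=29.67, COUNT(*)=3
  med: ids {5} → SUM(age_days)=14, ROUND(AVG(age_days), 2)=14, COUNT(*)=1
  urgent: ids {2, 9} → SUM(age_days)=21, ROUND(AVG(age_days), 2)=10.5, COUNT(*)=2

high | 110 | 36.67 | 3 ; low | 89 | 29.67 | 3 ; urgent | 21 | 10.5 | 2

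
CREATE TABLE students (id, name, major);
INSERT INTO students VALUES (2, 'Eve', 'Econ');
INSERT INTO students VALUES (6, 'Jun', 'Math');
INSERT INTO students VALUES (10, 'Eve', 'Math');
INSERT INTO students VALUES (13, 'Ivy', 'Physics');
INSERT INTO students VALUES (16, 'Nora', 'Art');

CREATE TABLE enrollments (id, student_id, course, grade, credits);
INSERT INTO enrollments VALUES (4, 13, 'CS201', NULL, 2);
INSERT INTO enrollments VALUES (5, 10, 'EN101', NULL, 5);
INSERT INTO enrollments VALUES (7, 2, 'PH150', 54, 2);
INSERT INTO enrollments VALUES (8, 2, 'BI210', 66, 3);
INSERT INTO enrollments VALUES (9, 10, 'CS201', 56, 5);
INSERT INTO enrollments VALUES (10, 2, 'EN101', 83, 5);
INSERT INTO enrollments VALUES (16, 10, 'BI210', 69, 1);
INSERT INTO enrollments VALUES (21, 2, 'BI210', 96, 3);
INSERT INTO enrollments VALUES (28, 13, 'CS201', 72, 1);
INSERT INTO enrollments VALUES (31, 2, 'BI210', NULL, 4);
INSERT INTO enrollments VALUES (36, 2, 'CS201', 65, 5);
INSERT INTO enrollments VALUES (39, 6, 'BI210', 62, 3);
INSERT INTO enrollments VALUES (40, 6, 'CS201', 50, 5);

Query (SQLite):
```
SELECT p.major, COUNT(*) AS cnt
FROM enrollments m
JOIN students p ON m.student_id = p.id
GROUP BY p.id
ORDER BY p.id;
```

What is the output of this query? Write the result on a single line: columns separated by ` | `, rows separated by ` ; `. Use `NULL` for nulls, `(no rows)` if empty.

Econ | 6 ; Math | 2 ; Math | 3 ; Physics | 2

Join each enrollments row to its students via student_id.
Group joined rows by students.id; compute COUNT(*) per group.
  2: ids {7, 8, 10, 21, 31, 36} → COUNT(*)=6
  6: ids {39, 40} → COUNT(*)=2
  10: ids {5, 9, 16} → COUNT(*)=3
  13: ids {4, 28} → COUNT(*)=2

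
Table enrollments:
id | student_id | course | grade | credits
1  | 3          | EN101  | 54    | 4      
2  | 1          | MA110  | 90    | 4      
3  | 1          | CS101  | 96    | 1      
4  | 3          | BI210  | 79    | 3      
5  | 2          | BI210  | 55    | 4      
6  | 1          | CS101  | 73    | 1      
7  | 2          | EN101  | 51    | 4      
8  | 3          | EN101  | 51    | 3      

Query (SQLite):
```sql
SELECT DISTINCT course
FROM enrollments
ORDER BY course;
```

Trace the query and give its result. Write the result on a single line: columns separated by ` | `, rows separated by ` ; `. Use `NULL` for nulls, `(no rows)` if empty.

BI210 ; CS101 ; EN101 ; MA110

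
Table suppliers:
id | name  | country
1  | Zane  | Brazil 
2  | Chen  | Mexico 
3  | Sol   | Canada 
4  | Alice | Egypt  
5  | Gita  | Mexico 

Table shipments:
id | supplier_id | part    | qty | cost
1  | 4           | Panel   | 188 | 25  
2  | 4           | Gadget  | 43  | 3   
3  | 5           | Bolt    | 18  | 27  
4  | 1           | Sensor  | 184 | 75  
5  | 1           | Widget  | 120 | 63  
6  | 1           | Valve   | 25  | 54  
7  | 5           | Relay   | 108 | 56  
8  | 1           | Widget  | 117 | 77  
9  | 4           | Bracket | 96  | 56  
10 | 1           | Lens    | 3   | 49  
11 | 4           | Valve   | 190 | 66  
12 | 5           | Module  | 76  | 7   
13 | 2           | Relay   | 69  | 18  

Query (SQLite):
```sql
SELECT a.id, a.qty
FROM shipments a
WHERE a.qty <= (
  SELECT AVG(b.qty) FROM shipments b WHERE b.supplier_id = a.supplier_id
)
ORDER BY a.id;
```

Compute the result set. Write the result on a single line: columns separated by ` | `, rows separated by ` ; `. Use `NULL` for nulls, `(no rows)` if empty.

For each shipments row a, compute AVG(qty) over rows sharing a.supplier_id.
Keep row a if a.qty <= that per-group AVG.
  supplier_id=1: AVG(qty) = 89.8
  supplier_id=2: AVG(qty) = 69.0
  supplier_id=4: AVG(qty) = 129.25
  supplier_id=5: AVG(qty) = 67.333333

2 | 43 ; 3 | 18 ; 6 | 25 ; 9 | 96 ; 10 | 3 ; 13 | 69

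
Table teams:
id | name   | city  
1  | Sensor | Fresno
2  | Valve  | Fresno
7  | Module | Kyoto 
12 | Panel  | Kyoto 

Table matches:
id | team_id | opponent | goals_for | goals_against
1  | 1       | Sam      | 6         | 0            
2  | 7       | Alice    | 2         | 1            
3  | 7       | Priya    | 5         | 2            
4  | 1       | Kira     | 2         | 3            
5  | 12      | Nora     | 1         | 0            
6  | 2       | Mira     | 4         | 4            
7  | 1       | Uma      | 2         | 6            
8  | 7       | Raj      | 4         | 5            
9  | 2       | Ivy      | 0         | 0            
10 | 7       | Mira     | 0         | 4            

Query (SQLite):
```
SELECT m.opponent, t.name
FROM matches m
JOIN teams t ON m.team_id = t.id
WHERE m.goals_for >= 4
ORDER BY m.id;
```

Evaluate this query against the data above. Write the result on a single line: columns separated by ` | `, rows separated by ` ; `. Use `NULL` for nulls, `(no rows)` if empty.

Each matches row matches the teams row where team_id = teams.id.
Then keep rows with m.goals_for >= 4.

Sam | Sensor ; Priya | Module ; Mira | Valve ; Raj | Module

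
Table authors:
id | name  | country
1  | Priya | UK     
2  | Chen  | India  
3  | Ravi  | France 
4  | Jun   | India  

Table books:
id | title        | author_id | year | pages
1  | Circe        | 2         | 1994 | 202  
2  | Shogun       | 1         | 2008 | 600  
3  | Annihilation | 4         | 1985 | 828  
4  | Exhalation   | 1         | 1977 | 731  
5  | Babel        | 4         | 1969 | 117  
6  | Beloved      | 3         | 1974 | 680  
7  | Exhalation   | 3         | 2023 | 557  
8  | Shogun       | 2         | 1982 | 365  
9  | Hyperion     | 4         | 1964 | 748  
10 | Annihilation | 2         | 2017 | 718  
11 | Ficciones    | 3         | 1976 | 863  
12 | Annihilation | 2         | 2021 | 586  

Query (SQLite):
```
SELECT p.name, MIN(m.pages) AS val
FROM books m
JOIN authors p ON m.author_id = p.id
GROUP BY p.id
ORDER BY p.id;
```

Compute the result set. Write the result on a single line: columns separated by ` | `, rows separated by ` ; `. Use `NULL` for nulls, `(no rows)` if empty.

Join each books row to its authors via author_id.
Group joined rows by authors.id; compute MIN(m.pages) per group.
  1: ids {2, 4} → MIN(m.pages)=600
  2: ids {1, 8, 10, 12} → MIN(m.pages)=202
  3: ids {6, 7, 11} → MIN(m.pages)=557
  4: ids {3, 5, 9} → MIN(m.pages)=117

Priya | 600 ; Chen | 202 ; Ravi | 557 ; Jun | 117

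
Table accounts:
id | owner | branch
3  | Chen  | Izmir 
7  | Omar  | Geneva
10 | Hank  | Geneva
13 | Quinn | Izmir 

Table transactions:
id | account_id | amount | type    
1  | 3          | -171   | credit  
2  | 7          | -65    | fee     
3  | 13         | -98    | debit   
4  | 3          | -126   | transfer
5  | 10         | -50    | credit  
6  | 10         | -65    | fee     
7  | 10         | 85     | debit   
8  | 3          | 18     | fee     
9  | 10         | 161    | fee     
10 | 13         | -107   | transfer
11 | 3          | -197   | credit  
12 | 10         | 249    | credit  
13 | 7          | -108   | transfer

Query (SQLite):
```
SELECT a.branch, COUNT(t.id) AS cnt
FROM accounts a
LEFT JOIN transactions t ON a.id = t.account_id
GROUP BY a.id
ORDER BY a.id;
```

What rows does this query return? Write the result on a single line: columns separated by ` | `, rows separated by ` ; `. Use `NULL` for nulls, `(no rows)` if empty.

LEFT JOIN keeps every accounts row; unmatched ones get NULL for transactions columns.
Group by accounts.id and compute COUNT(t.id). COUNT(col) of an all-NULL group is 0.
  3: ids {1, 4, 8, 11} → COUNT(t.id)=4
  7: ids {2, 13} → COUNT(t.id)=2
  10: ids {5, 6, 7, 9, 12} → COUNT(t.id)=5
  13: ids {3, 10} → COUNT(t.id)=2

Izmir | 4 ; Geneva | 2 ; Geneva | 5 ; Izmir | 2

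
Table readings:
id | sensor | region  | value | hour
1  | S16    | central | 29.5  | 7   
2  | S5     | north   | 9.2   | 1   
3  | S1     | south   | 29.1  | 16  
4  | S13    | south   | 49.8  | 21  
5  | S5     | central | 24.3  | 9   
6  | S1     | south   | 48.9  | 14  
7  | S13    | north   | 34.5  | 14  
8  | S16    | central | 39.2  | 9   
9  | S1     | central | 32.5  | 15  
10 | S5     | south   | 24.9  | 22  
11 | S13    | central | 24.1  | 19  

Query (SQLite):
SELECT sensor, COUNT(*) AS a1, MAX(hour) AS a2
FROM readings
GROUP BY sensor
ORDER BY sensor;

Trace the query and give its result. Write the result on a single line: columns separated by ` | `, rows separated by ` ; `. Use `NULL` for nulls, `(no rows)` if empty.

Group readings by sensor.
Per group compute: COUNT(*), MAX(hour).
  S1: ids {3, 6, 9} → COUNT(*)=3, MAX(hour)=16
  S13: ids {4, 7, 11} → COUNT(*)=3, MAX(hour)=21
  S16: ids {1, 8} → COUNT(*)=2, MAX(hour)=9
  S5: ids {2, 5, 10} → COUNT(*)=3, MAX(hour)=22

S1 | 3 | 16 ; S13 | 3 | 21 ; S16 | 2 | 9 ; S5 | 3 | 22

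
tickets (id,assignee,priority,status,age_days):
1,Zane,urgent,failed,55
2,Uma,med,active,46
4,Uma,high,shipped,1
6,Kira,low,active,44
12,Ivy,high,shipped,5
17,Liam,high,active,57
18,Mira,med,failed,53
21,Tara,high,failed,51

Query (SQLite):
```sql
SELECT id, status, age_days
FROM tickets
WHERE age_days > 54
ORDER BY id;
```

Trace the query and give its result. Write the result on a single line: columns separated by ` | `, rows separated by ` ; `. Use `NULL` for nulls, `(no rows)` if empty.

1 | failed | 55 ; 17 | active | 57

age_days > 54: ids {1, 17}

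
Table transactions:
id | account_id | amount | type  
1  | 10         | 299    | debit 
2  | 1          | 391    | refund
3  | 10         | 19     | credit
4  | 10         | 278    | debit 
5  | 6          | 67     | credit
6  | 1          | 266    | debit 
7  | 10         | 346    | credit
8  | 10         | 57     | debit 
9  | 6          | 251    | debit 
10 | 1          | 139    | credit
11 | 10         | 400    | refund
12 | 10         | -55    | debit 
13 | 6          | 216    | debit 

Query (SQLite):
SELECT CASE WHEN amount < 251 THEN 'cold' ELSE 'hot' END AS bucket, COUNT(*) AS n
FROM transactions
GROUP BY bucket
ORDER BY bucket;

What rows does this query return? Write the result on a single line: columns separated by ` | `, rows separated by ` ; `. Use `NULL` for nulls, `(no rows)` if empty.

cold | 6 ; hot | 7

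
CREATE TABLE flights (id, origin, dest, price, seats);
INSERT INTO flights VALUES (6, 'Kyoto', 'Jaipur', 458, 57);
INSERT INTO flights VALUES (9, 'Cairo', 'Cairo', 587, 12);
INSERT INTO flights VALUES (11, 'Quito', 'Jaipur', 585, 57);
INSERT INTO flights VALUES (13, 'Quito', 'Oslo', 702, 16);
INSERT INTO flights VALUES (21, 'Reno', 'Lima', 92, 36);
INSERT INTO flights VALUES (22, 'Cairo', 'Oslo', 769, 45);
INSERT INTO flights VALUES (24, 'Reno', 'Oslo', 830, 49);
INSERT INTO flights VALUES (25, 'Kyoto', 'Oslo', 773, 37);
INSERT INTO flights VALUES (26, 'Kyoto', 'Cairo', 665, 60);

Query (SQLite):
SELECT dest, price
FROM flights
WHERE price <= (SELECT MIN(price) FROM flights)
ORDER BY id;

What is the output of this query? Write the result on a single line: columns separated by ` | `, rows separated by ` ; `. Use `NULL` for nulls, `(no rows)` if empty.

Lima | 92

Scalar subquery: MIN(price) over all flights rows = 92.
Keep rows where price <= that value.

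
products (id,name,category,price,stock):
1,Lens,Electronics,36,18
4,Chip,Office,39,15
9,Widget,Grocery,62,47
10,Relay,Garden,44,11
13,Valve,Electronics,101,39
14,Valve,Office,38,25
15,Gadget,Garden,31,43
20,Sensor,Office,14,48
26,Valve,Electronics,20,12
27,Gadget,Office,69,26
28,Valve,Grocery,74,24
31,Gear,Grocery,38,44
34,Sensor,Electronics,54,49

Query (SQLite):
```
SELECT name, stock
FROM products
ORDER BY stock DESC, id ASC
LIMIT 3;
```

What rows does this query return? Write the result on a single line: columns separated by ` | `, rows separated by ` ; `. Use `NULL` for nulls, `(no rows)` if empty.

Sensor | 49 ; Sensor | 48 ; Widget | 47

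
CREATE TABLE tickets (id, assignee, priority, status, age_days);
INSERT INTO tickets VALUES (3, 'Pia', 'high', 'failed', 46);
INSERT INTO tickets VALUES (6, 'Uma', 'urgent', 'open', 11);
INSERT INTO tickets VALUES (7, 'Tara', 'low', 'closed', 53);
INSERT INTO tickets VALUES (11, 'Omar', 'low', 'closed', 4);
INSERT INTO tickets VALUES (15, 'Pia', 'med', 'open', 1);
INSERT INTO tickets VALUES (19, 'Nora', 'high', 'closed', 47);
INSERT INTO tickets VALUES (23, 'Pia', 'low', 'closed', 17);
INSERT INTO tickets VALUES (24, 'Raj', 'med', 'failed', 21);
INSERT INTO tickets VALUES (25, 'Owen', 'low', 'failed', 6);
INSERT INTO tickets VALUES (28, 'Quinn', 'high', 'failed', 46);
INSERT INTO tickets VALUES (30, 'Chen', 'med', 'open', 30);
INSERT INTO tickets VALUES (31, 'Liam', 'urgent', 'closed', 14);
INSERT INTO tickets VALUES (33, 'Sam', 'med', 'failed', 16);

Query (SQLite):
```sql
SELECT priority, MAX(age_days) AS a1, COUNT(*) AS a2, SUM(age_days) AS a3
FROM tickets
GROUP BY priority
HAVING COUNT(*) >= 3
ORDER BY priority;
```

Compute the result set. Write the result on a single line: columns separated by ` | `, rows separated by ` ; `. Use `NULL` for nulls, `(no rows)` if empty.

Group tickets by priority.
Per group compute: MAX(age_days), COUNT(*), SUM(age_days).
HAVING: drop groups with fewer than 3 rows.
  high: ids {3, 19, 28} → MAX(age_days)=47, COUNT(*)=3, SUM(age_days)=139
  low: ids {7, 11, 23, 25} → MAX(age_days)=53, COUNT(*)=4, SUM(age_days)=80
  med: ids {15, 24, 30, 33} → MAX(age_days)=30, COUNT(*)=4, SUM(age_days)=68
  urgent: ids {6, 31} → MAX(age_days)=14, COUNT(*)=2, SUM(age_days)=25

high | 47 | 3 | 139 ; low | 53 | 4 | 80 ; med | 30 | 4 | 68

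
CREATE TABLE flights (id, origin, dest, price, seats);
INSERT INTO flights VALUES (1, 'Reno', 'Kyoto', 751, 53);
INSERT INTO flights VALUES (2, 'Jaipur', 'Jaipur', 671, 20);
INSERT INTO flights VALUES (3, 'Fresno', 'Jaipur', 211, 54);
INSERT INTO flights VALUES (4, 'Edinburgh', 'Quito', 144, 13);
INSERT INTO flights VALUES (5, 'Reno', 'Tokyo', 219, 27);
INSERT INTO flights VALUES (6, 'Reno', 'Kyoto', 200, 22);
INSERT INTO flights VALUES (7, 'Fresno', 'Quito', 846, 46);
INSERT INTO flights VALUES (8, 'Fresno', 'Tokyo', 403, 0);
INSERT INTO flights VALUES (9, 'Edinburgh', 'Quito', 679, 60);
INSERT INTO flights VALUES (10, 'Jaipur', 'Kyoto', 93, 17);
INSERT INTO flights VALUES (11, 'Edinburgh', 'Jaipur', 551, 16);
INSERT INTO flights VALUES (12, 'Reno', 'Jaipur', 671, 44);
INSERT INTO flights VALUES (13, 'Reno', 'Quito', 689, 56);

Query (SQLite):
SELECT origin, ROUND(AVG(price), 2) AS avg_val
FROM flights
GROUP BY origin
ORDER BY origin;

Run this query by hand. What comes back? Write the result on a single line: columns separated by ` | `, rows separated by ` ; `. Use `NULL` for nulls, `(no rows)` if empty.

Partition flights by origin; compute ROUND(AVG(price), 2) within each group.
  Edinburgh: ids {4, 9, 11} → ROUND(AVG(price), 2)=458
  Fresno: ids {3, 7, 8} → ROUND(AVG(price), 2)=486.67
  Jaipur: ids {2, 10} → ROUND(AVG(price), 2)=382
  Reno: ids {1, 5, 6, 12, 13} → ROUND(AVG(price), 2)=506

Edinburgh | 458 ; Fresno | 486.67 ; Jaipur | 382 ; Reno | 506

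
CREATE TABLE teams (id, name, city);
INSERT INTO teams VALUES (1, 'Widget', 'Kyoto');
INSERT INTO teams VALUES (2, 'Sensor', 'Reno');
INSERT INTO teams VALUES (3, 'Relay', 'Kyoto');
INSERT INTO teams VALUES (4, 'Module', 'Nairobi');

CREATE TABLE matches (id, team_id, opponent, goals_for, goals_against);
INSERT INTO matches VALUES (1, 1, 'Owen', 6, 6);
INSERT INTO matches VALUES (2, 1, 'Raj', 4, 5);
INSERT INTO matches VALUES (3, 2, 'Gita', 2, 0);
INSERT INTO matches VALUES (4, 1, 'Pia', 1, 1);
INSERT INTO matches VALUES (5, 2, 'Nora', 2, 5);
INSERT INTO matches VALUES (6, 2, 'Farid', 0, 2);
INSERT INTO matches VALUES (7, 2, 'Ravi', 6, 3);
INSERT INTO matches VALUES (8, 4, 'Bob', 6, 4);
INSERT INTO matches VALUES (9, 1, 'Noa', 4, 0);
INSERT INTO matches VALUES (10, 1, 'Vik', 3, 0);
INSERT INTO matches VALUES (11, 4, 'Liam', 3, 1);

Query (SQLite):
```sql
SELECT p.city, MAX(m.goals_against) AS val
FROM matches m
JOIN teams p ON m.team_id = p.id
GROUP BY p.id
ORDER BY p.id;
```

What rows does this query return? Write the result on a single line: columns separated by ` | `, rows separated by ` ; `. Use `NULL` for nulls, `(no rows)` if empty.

Join each matches row to its teams via team_id.
Group joined rows by teams.id; compute MAX(m.goals_against) per group.
  1: ids {1, 2, 4, 9, 10} → MAX(m.goals_against)=6
  2: ids {3, 5, 6, 7} → MAX(m.goals_against)=5
  4: ids {8, 11} → MAX(m.goals_against)=4

Kyoto | 6 ; Reno | 5 ; Nairobi | 4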